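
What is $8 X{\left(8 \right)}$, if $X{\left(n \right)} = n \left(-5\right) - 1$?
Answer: $-328$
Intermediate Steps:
$X{\left(n \right)} = -1 - 5 n$ ($X{\left(n \right)} = - 5 n - 1 = -1 - 5 n$)
$8 X{\left(8 \right)} = 8 \left(-1 - 40\right) = 8 \left(-41\right) = -328$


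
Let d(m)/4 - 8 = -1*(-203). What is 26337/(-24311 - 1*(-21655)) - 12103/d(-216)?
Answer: -13593499/560416 ≈ -24.256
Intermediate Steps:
d(m) = 844 (d(m) = 32 + 4*(-1*(-203)) = 32 + 4*203 = 32 + 812 = 844)
26337/(-24311 - 1*(-21655)) - 12103/d(-216) = 26337/(-24311 - 1*(-21655)) - 12103/844 = 26337/(-24311 + 21655) - 12103*1/844 = 26337/(-2656) - 12103/844 = 26337*(-1/2656) - 12103/844 = -26337/2656 - 12103/844 = -13593499/560416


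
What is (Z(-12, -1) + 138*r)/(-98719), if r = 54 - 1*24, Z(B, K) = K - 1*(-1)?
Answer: -4140/98719 ≈ -0.041937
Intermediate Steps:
Z(B, K) = 1 + K (Z(B, K) = K + 1 = 1 + K)
r = 30 (r = 54 - 24 = 30)
(Z(-12, -1) + 138*r)/(-98719) = ((1 - 1) + 138*30)/(-98719) = (0 + 4140)*(-1/98719) = 4140*(-1/98719) = -4140/98719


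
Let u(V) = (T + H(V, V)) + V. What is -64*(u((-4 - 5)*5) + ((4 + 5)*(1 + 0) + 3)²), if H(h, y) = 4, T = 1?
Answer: -6656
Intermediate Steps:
u(V) = 5 + V (u(V) = (1 + 4) + V = 5 + V)
-64*(u((-4 - 5)*5) + ((4 + 5)*(1 + 0) + 3)²) = -64*((5 + (-4 - 5)*5) + ((4 + 5)*(1 + 0) + 3)²) = -64*((5 - 9*5) + (9*1 + 3)²) = -64*((5 - 45) + (9 + 3)²) = -64*(-40 + 12²) = -64*(-40 + 144) = -64*104 = -6656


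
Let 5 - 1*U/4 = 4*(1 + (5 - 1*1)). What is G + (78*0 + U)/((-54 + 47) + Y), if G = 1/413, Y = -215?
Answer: 4167/15281 ≈ 0.27269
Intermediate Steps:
U = -60 (U = 20 - 16*(1 + (5 - 1*1)) = 20 - 16*(1 + (5 - 1)) = 20 - 16*(1 + 4) = 20 - 16*5 = 20 - 4*20 = 20 - 80 = -60)
G = 1/413 ≈ 0.0024213
G + (78*0 + U)/((-54 + 47) + Y) = 1/413 + (78*0 - 60)/((-54 + 47) - 215) = 1/413 + (0 - 60)/(-7 - 215) = 1/413 - 60/(-222) = 1/413 - 60*(-1/222) = 1/413 + 10/37 = 4167/15281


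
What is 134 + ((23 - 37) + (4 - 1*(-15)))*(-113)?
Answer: -431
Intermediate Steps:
134 + ((23 - 37) + (4 - 1*(-15)))*(-113) = 134 + (-14 + (4 + 15))*(-113) = 134 + (-14 + 19)*(-113) = 134 + 5*(-113) = 134 - 565 = -431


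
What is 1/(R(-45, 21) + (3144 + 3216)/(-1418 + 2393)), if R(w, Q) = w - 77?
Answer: -65/7506 ≈ -0.0086597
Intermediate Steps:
R(w, Q) = -77 + w
1/(R(-45, 21) + (3144 + 3216)/(-1418 + 2393)) = 1/((-77 - 45) + (3144 + 3216)/(-1418 + 2393)) = 1/(-122 + 6360/975) = 1/(-122 + 6360*(1/975)) = 1/(-122 + 424/65) = 1/(-7506/65) = -65/7506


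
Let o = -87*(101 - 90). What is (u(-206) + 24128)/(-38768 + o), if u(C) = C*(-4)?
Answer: -24952/39725 ≈ -0.62812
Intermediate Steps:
o = -957 (o = -87*11 = -957)
u(C) = -4*C
(u(-206) + 24128)/(-38768 + o) = (-4*(-206) + 24128)/(-38768 - 957) = (824 + 24128)/(-39725) = 24952*(-1/39725) = -24952/39725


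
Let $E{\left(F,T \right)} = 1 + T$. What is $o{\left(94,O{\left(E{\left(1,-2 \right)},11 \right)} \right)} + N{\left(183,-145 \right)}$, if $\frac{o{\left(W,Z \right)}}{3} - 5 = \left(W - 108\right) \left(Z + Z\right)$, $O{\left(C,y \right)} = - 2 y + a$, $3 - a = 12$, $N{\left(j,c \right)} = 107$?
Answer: $2726$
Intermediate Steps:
$a = -9$ ($a = 3 - 12 = -9$)
$O{\left(C,y \right)} = -9 - 2 y$ ($O{\left(C,y \right)} = - 2 y - 9 = -9 - 2 y$)
$o{\left(W,Z \right)} = 15 + 6 Z \left(-108 + W\right)$ ($o{\left(W,Z \right)} = 15 + 3 \left(W - 108\right) \left(Z + Z\right) = 15 + 3 \left(-108 + W\right) 2 Z = 15 + 3 \cdot 2 Z \left(-108 + W\right) = 15 + 6 Z \left(-108 + W\right)$)
$o{\left(94,O{\left(E{\left(1,-2 \right)},11 \right)} \right)} + N{\left(183,-145 \right)} = \left(15 - 648 \left(-9 - 22\right) + 6 \cdot 94 \left(-9 - 22\right)\right) + 107 = \left(15 - -20088 + 6 \cdot 94 \left(-31\right)\right) + 107 = \left(15 + 20088 - 17484\right) + 107 = 2619 + 107 = 2726$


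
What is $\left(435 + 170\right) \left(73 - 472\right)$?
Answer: $-241395$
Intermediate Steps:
$\left(435 + 170\right) \left(73 - 472\right) = 605 \left(-399\right) = -241395$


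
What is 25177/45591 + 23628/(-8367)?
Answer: -288856063/127153299 ≈ -2.2717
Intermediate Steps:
25177/45591 + 23628/(-8367) = 25177*(1/45591) + 23628*(-1/8367) = 25177/45591 - 7876/2789 = -288856063/127153299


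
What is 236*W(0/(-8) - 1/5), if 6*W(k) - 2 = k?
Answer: 354/5 ≈ 70.800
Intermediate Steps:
W(k) = ⅓ + k/6
236*W(0/(-8) - 1/5) = 236*(⅓ + (0/(-8) - 1/5)/6) = 236*(⅓ + (0*(-⅛) - 1*⅕)/6) = 236*(⅓ + (0 - ⅕)/6) = 236*(⅓ + (⅙)*(-⅕)) = 236*(⅓ - 1/30) = 236*(3/10) = 354/5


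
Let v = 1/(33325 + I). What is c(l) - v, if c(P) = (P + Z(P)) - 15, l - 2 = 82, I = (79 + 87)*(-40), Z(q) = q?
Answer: 4082804/26685 ≈ 153.00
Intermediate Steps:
I = -6640 (I = 166*(-40) = -6640)
l = 84 (l = 2 + 82 = 84)
c(P) = -15 + 2*P (c(P) = (P + P) - 15 = 2*P - 15 = -15 + 2*P)
v = 1/26685 (v = 1/(33325 - 6640) = 1/26685 ≈ 3.7474e-5)
c(l) - v = (-15 + 2*84) - 1*1/26685 = (-15 + 168) - 1/26685 = 153 - 1/26685 = 4082804/26685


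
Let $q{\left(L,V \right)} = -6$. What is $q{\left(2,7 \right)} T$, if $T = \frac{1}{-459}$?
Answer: $\frac{2}{153} \approx 0.013072$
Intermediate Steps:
$T = - \frac{1}{459} \approx -0.0021787$
$q{\left(2,7 \right)} T = \left(-6\right) \left(- \frac{1}{459}\right) = \frac{2}{153}$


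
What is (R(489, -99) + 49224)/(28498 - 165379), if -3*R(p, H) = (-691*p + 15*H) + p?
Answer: -18021/15209 ≈ -1.1849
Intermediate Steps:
R(p, H) = -5*H + 230*p (R(p, H) = -((-691*p + 15*H) + p)/3 = -(-690*p + 15*H)/3 = -5*H + 230*p)
(R(489, -99) + 49224)/(28498 - 165379) = ((-5*(-99) + 230*489) + 49224)/(28498 - 165379) = ((495 + 112470) + 49224)/(-136881) = (112965 + 49224)*(-1/136881) = 162189*(-1/136881) = -18021/15209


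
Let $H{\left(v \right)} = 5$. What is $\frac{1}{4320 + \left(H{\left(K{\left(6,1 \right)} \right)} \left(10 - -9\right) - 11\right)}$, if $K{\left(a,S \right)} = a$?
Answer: $\frac{1}{4404} \approx 0.00022707$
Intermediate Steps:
$\frac{1}{4320 + \left(H{\left(K{\left(6,1 \right)} \right)} \left(10 - -9\right) - 11\right)} = \frac{1}{4320 - \left(11 - 5 \left(10 - -9\right)\right)} = \frac{1}{4320 - \left(11 - 5 \left(10 + 9\right)\right)} = \frac{1}{4320 + \left(5 \cdot 19 - 11\right)} = \frac{1}{4320 + \left(95 - 11\right)} = \frac{1}{4320 + 84} = \frac{1}{4404}$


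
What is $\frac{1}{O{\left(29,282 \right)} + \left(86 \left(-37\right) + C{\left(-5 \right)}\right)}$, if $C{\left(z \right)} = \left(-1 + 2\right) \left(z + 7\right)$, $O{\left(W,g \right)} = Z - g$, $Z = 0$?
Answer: $- \frac{1}{3462} \approx -0.00028885$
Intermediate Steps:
$O{\left(W,g \right)} = - g$ ($O{\left(W,g \right)} = 0 - g = - g$)
$C{\left(z \right)} = 7 + z$ ($C{\left(z \right)} = 1 \left(7 + z\right) = 7 + z$)
$\frac{1}{O{\left(29,282 \right)} + \left(86 \left(-37\right) + C{\left(-5 \right)}\right)} = \frac{1}{\left(-1\right) 282 + \left(86 \left(-37\right) + \left(7 - 5\right)\right)} = \frac{1}{-282 + \left(-3182 + 2\right)} = \frac{1}{-282 - 3180} = \frac{1}{-3462} = - \frac{1}{3462}$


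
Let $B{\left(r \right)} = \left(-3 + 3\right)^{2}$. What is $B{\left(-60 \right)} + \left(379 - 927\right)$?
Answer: $-548$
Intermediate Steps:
$B{\left(r \right)} = 0$ ($B{\left(r \right)} = 0^{2} = 0$)
$B{\left(-60 \right)} + \left(379 - 927\right) = 0 + \left(379 - 927\right) = 0 - 548 = -548$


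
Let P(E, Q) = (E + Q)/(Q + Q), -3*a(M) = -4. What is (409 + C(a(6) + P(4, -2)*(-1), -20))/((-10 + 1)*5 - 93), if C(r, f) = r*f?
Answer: -1117/414 ≈ -2.6981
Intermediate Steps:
a(M) = 4/3 (a(M) = -⅓*(-4) = 4/3)
P(E, Q) = (E + Q)/(2*Q) (P(E, Q) = (E + Q)/((2*Q)) = (E + Q)*(1/(2*Q)) = (E + Q)/(2*Q))
C(r, f) = f*r
(409 + C(a(6) + P(4, -2)*(-1), -20))/((-10 + 1)*5 - 93) = (409 - 20*(4/3 + ((½)*(4 - 2)/(-2))*(-1)))/((-10 + 1)*5 - 93) = (409 - 20*(4/3 + ((½)*(-½)*2)*(-1)))/(-9*5 - 93) = (409 - 20*(4/3 - ½*(-1)))/(-45 - 93) = (409 - 20*(4/3 + ½))/(-138) = (409 - 20*11/6)*(-1/138) = (409 - 110/3)*(-1/138) = (1117/3)*(-1/138) = -1117/414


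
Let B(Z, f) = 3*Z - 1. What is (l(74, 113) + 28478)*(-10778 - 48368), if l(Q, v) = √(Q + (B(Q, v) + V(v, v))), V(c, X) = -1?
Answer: -1684359788 - 414022*√6 ≈ -1.6854e+9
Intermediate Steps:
B(Z, f) = -1 + 3*Z
l(Q, v) = √(-2 + 4*Q) (l(Q, v) = √(Q + ((-1 + 3*Q) - 1)) = √(Q + (-2 + 3*Q)) = √(-2 + 4*Q))
(l(74, 113) + 28478)*(-10778 - 48368) = (√(-2 + 4*74) + 28478)*(-10778 - 48368) = (√(-2 + 296) + 28478)*(-59146) = (√294 + 28478)*(-59146) = (7*√6 + 28478)*(-59146) = (28478 + 7*√6)*(-59146) = -1684359788 - 414022*√6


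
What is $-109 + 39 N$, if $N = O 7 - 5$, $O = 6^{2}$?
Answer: $9524$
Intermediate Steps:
$O = 36$
$N = 247$ ($N = 36 \cdot 7 - 5 = 252 - 5 = 247$)
$-109 + 39 N = -109 + 39 \cdot 247 = -109 + 9633 = 9524$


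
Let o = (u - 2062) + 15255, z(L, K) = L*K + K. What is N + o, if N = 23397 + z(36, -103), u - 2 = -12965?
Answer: 19816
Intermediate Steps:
z(L, K) = K + K*L (z(L, K) = K*L + K = K + K*L)
u = -12963 (u = 2 - 12965 = -12963)
o = 230 (o = (-12963 - 2062) + 15255 = -15025 + 15255 = 230)
N = 19586 (N = 23397 - 103*(1 + 36) = 23397 - 103*37 = 23397 - 3811 = 19586)
N + o = 19586 + 230 = 19816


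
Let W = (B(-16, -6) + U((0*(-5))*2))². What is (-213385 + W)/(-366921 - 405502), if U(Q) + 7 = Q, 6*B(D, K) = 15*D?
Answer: 211176/772423 ≈ 0.27339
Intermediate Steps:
B(D, K) = 5*D/2 (B(D, K) = (15*D)/6 = 5*D/2)
U(Q) = -7 + Q
W = 2209 (W = ((5/2)*(-16) + (-7 + (0*(-5))*2))² = (-40 + (-7 + 0*2))² = (-40 + (-7 + 0))² = (-40 - 7)² = (-47)² = 2209)
(-213385 + W)/(-366921 - 405502) = (-213385 + 2209)/(-366921 - 405502) = -211176/(-772423) = -211176*(-1/772423) = 211176/772423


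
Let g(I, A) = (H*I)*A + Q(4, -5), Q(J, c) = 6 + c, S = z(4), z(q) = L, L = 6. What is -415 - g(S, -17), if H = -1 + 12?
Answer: 706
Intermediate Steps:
z(q) = 6
S = 6
H = 11
g(I, A) = 1 + 11*A*I (g(I, A) = (11*I)*A + (6 - 5) = 11*A*I + 1 = 1 + 11*A*I)
-415 - g(S, -17) = -415 - (1 + 11*(-17)*6) = -415 - (1 - 1122) = -415 - 1*(-1121) = -415 + 1121 = 706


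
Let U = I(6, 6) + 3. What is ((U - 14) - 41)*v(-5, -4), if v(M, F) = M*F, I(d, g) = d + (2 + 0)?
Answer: -880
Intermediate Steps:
I(d, g) = 2 + d (I(d, g) = d + 2 = 2 + d)
v(M, F) = F*M
U = 11 (U = (2 + 6) + 3 = 8 + 3 = 11)
((U - 14) - 41)*v(-5, -4) = ((11 - 14) - 41)*(-4*(-5)) = (-3 - 41)*20 = -44*20 = -880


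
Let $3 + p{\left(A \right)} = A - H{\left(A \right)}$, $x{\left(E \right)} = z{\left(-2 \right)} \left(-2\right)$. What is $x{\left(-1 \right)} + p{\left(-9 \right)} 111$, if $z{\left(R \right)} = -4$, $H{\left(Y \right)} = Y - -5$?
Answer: $-880$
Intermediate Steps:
$H{\left(Y \right)} = 5 + Y$ ($H{\left(Y \right)} = Y + 5 = 5 + Y$)
$x{\left(E \right)} = 8$ ($x{\left(E \right)} = \left(-4\right) \left(-2\right) = 8$)
$p{\left(A \right)} = -8$ ($p{\left(A \right)} = -3 + \left(A - \left(5 + A\right)\right) = -3 - 5 = -8$)
$x{\left(-1 \right)} + p{\left(-9 \right)} 111 = 8 - 888 = -880$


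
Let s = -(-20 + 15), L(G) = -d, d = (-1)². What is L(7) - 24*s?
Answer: -121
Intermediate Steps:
d = 1
L(G) = -1 (L(G) = -1*1 = -1)
s = 5 (s = -1*(-5) = 5)
L(7) - 24*s = -1 - 24*5 = -1 - 120 = -121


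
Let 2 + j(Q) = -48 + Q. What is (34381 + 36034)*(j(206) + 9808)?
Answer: 701615060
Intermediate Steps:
j(Q) = -50 + Q (j(Q) = -2 + (-48 + Q) = -50 + Q)
(34381 + 36034)*(j(206) + 9808) = (34381 + 36034)*((-50 + 206) + 9808) = 70415*(156 + 9808) = 70415*9964 = 701615060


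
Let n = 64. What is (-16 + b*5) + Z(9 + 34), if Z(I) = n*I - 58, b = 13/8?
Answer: 21489/8 ≈ 2686.1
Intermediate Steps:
b = 13/8 (b = 13*(1/8) = 13/8 ≈ 1.6250)
Z(I) = -58 + 64*I (Z(I) = 64*I - 58 = -58 + 64*I)
(-16 + b*5) + Z(9 + 34) = (-16 + (13/8)*5) + (-58 + 64*(9 + 34)) = (-16 + 65/8) + (-58 + 64*43) = -63/8 + (-58 + 2752) = -63/8 + 2694 = 21489/8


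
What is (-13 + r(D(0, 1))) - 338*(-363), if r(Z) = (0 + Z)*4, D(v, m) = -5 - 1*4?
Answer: 122645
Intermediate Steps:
D(v, m) = -9 (D(v, m) = -5 - 4 = -9)
r(Z) = 4*Z (r(Z) = Z*4 = 4*Z)
(-13 + r(D(0, 1))) - 338*(-363) = (-13 + 4*(-9)) - 338*(-363) = (-13 - 36) + 122694 = -49 + 122694 = 122645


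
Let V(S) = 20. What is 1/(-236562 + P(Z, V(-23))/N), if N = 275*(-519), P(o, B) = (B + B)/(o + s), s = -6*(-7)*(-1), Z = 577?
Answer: -15271575/3612674325158 ≈ -4.2272e-6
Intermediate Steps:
s = -42 (s = 42*(-1) = -42)
P(o, B) = 2*B/(-42 + o) (P(o, B) = (B + B)/(o - 42) = (2*B)/(-42 + o) = 2*B/(-42 + o))
N = -142725
1/(-236562 + P(Z, V(-23))/N) = 1/(-236562 + (2*20/(-42 + 577))/(-142725)) = 1/(-236562 + (2*20/535)*(-1/142725)) = 1/(-236562 + (2*20*(1/535))*(-1/142725)) = 1/(-236562 + (8/107)*(-1/142725)) = 1/(-236562 - 8/15271575) = 1/(-3612674325158/15271575) = -15271575/3612674325158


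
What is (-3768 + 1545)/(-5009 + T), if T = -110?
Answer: 2223/5119 ≈ 0.43426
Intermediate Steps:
(-3768 + 1545)/(-5009 + T) = (-3768 + 1545)/(-5009 - 110) = -2223/(-5119) = -2223*(-1/5119) = 2223/5119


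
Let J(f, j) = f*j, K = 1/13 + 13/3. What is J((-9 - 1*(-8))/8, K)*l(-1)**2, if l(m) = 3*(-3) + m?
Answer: -2150/39 ≈ -55.128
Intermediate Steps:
l(m) = -9 + m
K = 172/39 (K = 1*(1/13) + 13*(1/3) = 1/13 + 13/3 = 172/39 ≈ 4.4103)
J((-9 - 1*(-8))/8, K)*l(-1)**2 = (((-9 - 1*(-8))/8)*(172/39))*(-9 - 1)**2 = (((-9 + 8)*(1/8))*(172/39))*(-10)**2 = (-1*1/8*(172/39))*100 = -1/8*172/39*100 = -43/78*100 = -2150/39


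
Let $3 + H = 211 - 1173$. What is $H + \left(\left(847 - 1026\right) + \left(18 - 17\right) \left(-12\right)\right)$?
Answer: $-1156$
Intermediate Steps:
$H = -965$ ($H = -3 + \left(211 - 1173\right) = -3 - 962 = -965$)
$H + \left(\left(847 - 1026\right) + \left(18 - 17\right) \left(-12\right)\right) = -965 + \left(\left(847 - 1026\right) + \left(18 - 17\right) \left(-12\right)\right) = -965 + \left(-179 + 1 \left(-12\right)\right) = -965 - 191 = -1156$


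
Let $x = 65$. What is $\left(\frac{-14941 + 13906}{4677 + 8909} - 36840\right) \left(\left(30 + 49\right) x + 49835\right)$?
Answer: $- \frac{13756497423375}{6793} \approx -2.0251 \cdot 10^{9}$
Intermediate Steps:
$\left(\frac{-14941 + 13906}{4677 + 8909} - 36840\right) \left(\left(30 + 49\right) x + 49835\right) = \left(\frac{-14941 + 13906}{4677 + 8909} - 36840\right) \left(\left(30 + 49\right) 65 + 49835\right) = \left(- \frac{1035}{13586} - 36840\right) \left(79 \cdot 65 + 49835\right) = \left(\left(-1035\right) \frac{1}{13586} - 36840\right) \left(5135 + 49835\right) = \left(- \frac{1035}{13586} - 36840\right) 54970 = \left(- \frac{500509275}{13586}\right) 54970 = - \frac{13756497423375}{6793}$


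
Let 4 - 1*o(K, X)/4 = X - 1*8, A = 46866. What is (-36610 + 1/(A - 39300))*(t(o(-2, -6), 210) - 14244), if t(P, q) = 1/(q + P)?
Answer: 1112620428090013/2133612 ≈ 5.2147e+8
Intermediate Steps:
o(K, X) = 48 - 4*X (o(K, X) = 16 - 4*(X - 1*8) = 16 - 4*(X - 8) = 16 - 4*(-8 + X) = 16 + (32 - 4*X) = 48 - 4*X)
t(P, q) = 1/(P + q)
(-36610 + 1/(A - 39300))*(t(o(-2, -6), 210) - 14244) = (-36610 + 1/(46866 - 39300))*(1/((48 - 4*(-6)) + 210) - 14244) = (-36610 + 1/7566)*(1/((48 + 24) + 210) - 14244) = (-36610 + 1/7566)*(1/(72 + 210) - 14244) = -276991259*(1/282 - 14244)/7566 = -276991259/7566*(-4016807/282) = 1112620428090013/2133612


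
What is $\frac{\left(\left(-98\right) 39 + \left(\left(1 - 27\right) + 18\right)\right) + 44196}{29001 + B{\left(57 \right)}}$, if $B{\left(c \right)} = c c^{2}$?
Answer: $\frac{20183}{107097} \approx 0.18846$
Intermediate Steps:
$B{\left(c \right)} = c^{3}$
$\frac{\left(\left(-98\right) 39 + \left(\left(1 - 27\right) + 18\right)\right) + 44196}{29001 + B{\left(57 \right)}} = \frac{\left(\left(-98\right) 39 + \left(\left(1 - 27\right) + 18\right)\right) + 44196}{29001 + 57^{3}} = \frac{\left(-3822 + \left(-26 + 18\right)\right) + 44196}{29001 + 185193} = \frac{\left(-3822 - 8\right) + 44196}{214194} = \left(-3830 + 44196\right) \frac{1}{214194} = 40366 \cdot \frac{1}{214194} = \frac{20183}{107097}$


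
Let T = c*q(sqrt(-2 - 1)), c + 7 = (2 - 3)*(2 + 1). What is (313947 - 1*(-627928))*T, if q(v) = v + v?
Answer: -18837500*I*sqrt(3) ≈ -3.2628e+7*I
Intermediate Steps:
q(v) = 2*v
c = -10 (c = -7 + (2 - 3)*(2 + 1) = -7 - 1*3 = -7 - 3 = -10)
T = -20*I*sqrt(3) (T = -20*sqrt(-2 - 1) = -20*sqrt(-3) = -20*I*sqrt(3) ≈ -34.641*I)
(313947 - 1*(-627928))*T = (313947 - 1*(-627928))*(-20*I*sqrt(3)) = (313947 + 627928)*(-20*I*sqrt(3)) = 941875*(-20*I*sqrt(3)) = -18837500*I*sqrt(3)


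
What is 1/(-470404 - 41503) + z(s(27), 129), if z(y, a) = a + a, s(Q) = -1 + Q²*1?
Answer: 132072005/511907 ≈ 258.00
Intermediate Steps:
s(Q) = -1 + Q²
z(y, a) = 2*a
1/(-470404 - 41503) + z(s(27), 129) = 1/(-470404 - 41503) + 2*129 = 1/(-511907) + 258 = -1/511907 + 258 = 132072005/511907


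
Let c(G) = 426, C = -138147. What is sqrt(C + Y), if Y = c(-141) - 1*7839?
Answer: 2*I*sqrt(36390) ≈ 381.52*I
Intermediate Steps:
Y = -7413 (Y = 426 - 1*7839 = 426 - 7839 = -7413)
sqrt(C + Y) = sqrt(-138147 - 7413) = sqrt(-145560) = 2*I*sqrt(36390)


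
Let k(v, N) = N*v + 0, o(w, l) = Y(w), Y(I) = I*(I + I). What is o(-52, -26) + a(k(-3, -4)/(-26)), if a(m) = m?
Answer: 70298/13 ≈ 5407.5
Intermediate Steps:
Y(I) = 2*I² (Y(I) = I*(2*I) = 2*I²)
o(w, l) = 2*w²
k(v, N) = N*v
o(-52, -26) + a(k(-3, -4)/(-26)) = 2*(-52)² - 4*(-3)/(-26) = 2*2704 + 12*(-1/26) = 5408 - 6/13 = 70298/13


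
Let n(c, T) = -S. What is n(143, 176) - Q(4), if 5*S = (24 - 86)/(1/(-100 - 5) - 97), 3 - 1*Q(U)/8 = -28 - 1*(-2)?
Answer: -1182227/5093 ≈ -232.13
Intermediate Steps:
Q(U) = 232 (Q(U) = 24 - 8*(-28 - 1*(-2)) = 24 - 8*(-28 + 2) = 24 - 8*(-26) = 24 + 208 = 232)
S = 651/5093 (S = ((24 - 86)/(1/(-100 - 5) - 97))/5 = (-62/(1/(-105) - 97))/5 = (-62/(-1/105 - 97))/5 = (-62/(-10186/105))/5 = (-62*(-105/10186))/5 = (⅕)*(3255/5093) = 651/5093 ≈ 0.12782)
n(c, T) = -651/5093 (n(c, T) = -1*651/5093 = -651/5093)
n(143, 176) - Q(4) = -651/5093 - 1*232 = -651/5093 - 232 = -1182227/5093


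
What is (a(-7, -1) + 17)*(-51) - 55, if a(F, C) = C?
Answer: -871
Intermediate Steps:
(a(-7, -1) + 17)*(-51) - 55 = (-1 + 17)*(-51) - 55 = 16*(-51) - 55 = -816 - 55 = -871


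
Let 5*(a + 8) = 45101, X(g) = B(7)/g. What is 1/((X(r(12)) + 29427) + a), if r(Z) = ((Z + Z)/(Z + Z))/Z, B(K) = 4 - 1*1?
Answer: 5/192376 ≈ 2.5991e-5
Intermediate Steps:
B(K) = 3 (B(K) = 4 - 1 = 3)
r(Z) = 1/Z (r(Z) = ((2*Z)/((2*Z)))/Z = ((2*Z)*(1/(2*Z)))/Z = 1/Z)
X(g) = 3/g
a = 45061/5 (a = -8 + (1/5)*45101 = -8 + 45101/5 = 45061/5 ≈ 9012.2)
1/((X(r(12)) + 29427) + a) = 1/((3/(1/12) + 29427) + 45061/5) = 1/((3*12 + 29427) + 45061/5) = 1/((36 + 29427) + 45061/5) = 1/(29463 + 45061/5) = 1/(192376/5) = 5/192376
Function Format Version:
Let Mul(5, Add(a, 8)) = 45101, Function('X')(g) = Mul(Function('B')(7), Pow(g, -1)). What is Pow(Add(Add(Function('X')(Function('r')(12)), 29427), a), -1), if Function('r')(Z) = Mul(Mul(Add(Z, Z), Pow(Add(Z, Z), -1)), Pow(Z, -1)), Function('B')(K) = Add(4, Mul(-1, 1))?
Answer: Rational(5, 192376) ≈ 2.5991e-5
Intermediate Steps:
Function('B')(K) = 3 (Function('B')(K) = Add(4, -1) = 3)
Function('r')(Z) = Pow(Z, -1) (Function('r')(Z) = Mul(Mul(Mul(2, Z), Pow(Mul(2, Z), -1)), Pow(Z, -1)) = Mul(Mul(Mul(2, Z), Mul(Rational(1, 2), Pow(Z, -1))), Pow(Z, -1)) = Mul(1, Pow(Z, -1)) = Pow(Z, -1))
Function('X')(g) = Mul(3, Pow(g, -1))
a = Rational(45061, 5) (a = Add(-8, Mul(Rational(1, 5), 45101)) = Add(-8, Rational(45101, 5)) = Rational(45061, 5) ≈ 9012.2)
Pow(Add(Add(Function('X')(Function('r')(12)), 29427), a), -1) = Pow(Add(Add(Mul(3, Pow(Pow(12, -1), -1)), 29427), Rational(45061, 5)), -1) = Pow(Add(Add(Mul(3, Pow(Rational(1, 12), -1)), 29427), Rational(45061, 5)), -1) = Pow(Add(Add(Mul(3, 12), 29427), Rational(45061, 5)), -1) = Pow(Add(Add(36, 29427), Rational(45061, 5)), -1) = Pow(Add(29463, Rational(45061, 5)), -1) = Pow(Rational(192376, 5), -1) = Rational(5, 192376)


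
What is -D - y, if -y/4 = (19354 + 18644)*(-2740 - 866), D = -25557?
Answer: -548057595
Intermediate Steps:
y = 548083152 (y = -4*(19354 + 18644)*(-2740 - 866) = -151992*(-3606) = -4*(-137020788) = 548083152)
-D - y = -1*(-25557) - 1*548083152 = 25557 - 548083152 = -548057595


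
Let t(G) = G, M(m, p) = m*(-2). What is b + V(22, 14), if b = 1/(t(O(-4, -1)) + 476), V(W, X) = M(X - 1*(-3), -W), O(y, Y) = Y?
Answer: -16149/475 ≈ -33.998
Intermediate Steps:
M(m, p) = -2*m
V(W, X) = -6 - 2*X (V(W, X) = -2*(X - 1*(-3)) = -2*(X + 3) = -2*(3 + X) = -6 - 2*X)
b = 1/475 (b = 1/(-1 + 476) = 1/475 ≈ 0.0021053)
b + V(22, 14) = 1/475 + (-6 - 2*14) = 1/475 + (-6 - 28) = 1/475 - 34 = -16149/475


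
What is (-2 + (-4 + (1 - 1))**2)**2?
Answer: 196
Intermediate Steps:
(-2 + (-4 + (1 - 1))**2)**2 = (-2 + (-4 + 0)**2)**2 = (-2 + (-4)**2)**2 = (-2 + 16)**2 = 14**2 = 196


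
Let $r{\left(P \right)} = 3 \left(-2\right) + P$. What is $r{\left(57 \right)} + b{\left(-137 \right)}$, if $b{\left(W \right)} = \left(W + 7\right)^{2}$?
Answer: $16951$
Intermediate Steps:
$b{\left(W \right)} = \left(7 + W\right)^{2}$
$r{\left(P \right)} = -6 + P$
$r{\left(57 \right)} + b{\left(-137 \right)} = \left(-6 + 57\right) + \left(7 - 137\right)^{2} = 51 + \left(-130\right)^{2} = 51 + 16900 = 16951$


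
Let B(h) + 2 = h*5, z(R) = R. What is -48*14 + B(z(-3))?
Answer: -689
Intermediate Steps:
B(h) = -2 + 5*h (B(h) = -2 + h*5 = -2 + 5*h)
-48*14 + B(z(-3)) = -48*14 + (-2 + 5*(-3)) = -672 + (-2 - 15) = -672 - 17 = -689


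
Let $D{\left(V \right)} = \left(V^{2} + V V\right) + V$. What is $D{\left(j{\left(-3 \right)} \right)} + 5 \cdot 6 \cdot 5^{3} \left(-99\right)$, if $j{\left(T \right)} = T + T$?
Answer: $-371184$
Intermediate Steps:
$j{\left(T \right)} = 2 T$
$D{\left(V \right)} = V + 2 V^{2}$ ($D{\left(V \right)} = \left(V^{2} + V^{2}\right) + V = 2 V^{2} + V = V + 2 V^{2}$)
$D{\left(j{\left(-3 \right)} \right)} + 5 \cdot 6 \cdot 5^{3} \left(-99\right) = 2 \left(-3\right) \left(1 + 2 \cdot 2 \left(-3\right)\right) + 5 \cdot 6 \cdot 5^{3} \left(-99\right) = - 6 \left(1 + 2 \left(-6\right)\right) + 30 \cdot 125 \left(-99\right) = - 6 \left(1 - 12\right) + 3750 \left(-99\right) = \left(-6\right) \left(-11\right) - 371250 = 66 - 371250 = -371184$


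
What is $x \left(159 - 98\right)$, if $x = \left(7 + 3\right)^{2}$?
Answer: $6100$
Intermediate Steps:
$x = 100$ ($x = 10^{2} = 100$)
$x \left(159 - 98\right) = 100 \left(159 - 98\right) = 100 \cdot 61 = 6100$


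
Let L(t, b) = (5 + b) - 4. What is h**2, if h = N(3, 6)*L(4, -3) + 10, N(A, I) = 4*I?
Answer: 1444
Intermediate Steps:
L(t, b) = 1 + b
h = -38 (h = (4*6)*(1 - 3) + 10 = 24*(-2) + 10 = -48 + 10 = -38)
h**2 = (-38)**2 = 1444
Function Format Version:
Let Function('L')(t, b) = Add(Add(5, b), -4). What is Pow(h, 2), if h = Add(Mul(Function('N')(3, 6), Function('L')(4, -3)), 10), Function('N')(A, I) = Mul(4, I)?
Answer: 1444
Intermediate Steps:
Function('L')(t, b) = Add(1, b)
h = -38 (h = Add(Mul(Mul(4, 6), Add(1, -3)), 10) = Add(Mul(24, -2), 10) = Add(-48, 10) = -38)
Pow(h, 2) = Pow(-38, 2) = 1444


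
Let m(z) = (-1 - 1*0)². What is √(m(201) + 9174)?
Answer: 5*√367 ≈ 95.786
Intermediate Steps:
m(z) = 1 (m(z) = (-1 + 0)² = (-1)² = 1)
√(m(201) + 9174) = √(1 + 9174) = √9175 = 5*√367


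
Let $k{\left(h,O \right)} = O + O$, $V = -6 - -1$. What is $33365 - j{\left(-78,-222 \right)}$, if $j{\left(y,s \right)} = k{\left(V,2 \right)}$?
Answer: $33361$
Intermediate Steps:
$V = -5$ ($V = -6 + 1 = -5$)
$k{\left(h,O \right)} = 2 O$
$j{\left(y,s \right)} = 4$ ($j{\left(y,s \right)} = 2 \cdot 2 = 4$)
$33365 - j{\left(-78,-222 \right)} = 33365 - 4 = 33361$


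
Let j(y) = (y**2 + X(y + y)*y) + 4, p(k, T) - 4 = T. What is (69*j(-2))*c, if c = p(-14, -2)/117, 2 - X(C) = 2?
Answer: 368/39 ≈ 9.4359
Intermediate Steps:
X(C) = 0 (X(C) = 2 - 1*2 = 2 - 2 = 0)
p(k, T) = 4 + T
c = 2/117 (c = (4 - 2)/117 = 2*(1/117) = 2/117 ≈ 0.017094)
j(y) = 4 + y**2 (j(y) = (y**2 + 0*y) + 4 = (y**2 + 0) + 4 = y**2 + 4 = 4 + y**2)
(69*j(-2))*c = (69*(4 + (-2)**2))*(2/117) = (69*(4 + 4))*(2/117) = (69*8)*(2/117) = 552*(2/117) = 368/39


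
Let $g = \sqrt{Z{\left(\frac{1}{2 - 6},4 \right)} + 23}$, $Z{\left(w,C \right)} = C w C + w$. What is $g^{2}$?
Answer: $\frac{75}{4} \approx 18.75$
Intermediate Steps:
$Z{\left(w,C \right)} = w + w C^{2}$ ($Z{\left(w,C \right)} = w C^{2} + w = w + w C^{2}$)
$g = \frac{5 \sqrt{3}}{2}$ ($g = \sqrt{\frac{1 + 4^{2}}{2 - 6} + 23} = \sqrt{\frac{1 + 16}{-4} + 23} = \sqrt{\left(- \frac{1}{4}\right) 17 + 23} = \sqrt{- \frac{17}{4} + 23} = \sqrt{\frac{75}{4}} = \frac{5 \sqrt{3}}{2} \approx 4.3301$)
$g^{2} = \left(\frac{5 \sqrt{3}}{2}\right)^{2} = \frac{75}{4}$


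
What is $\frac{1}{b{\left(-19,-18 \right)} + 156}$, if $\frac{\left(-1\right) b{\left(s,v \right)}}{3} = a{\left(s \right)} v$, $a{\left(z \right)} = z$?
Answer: $- \frac{1}{870} \approx -0.0011494$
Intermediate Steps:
$b{\left(s,v \right)} = - 3 s v$
$\frac{1}{b{\left(-19,-18 \right)} + 156} = \frac{1}{\left(-3\right) \left(-19\right) \left(-18\right) + 156} = \frac{1}{-1026 + 156} = \frac{1}{-870} = - \frac{1}{870}$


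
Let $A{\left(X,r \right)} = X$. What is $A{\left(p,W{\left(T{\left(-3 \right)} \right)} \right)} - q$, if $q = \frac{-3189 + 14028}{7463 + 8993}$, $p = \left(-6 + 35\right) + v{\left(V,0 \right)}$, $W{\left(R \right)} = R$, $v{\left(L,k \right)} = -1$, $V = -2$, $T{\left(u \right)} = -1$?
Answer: $\frac{449929}{16456} \approx 27.341$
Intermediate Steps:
$p = 28$ ($p = \left(-6 + 35\right) - 1 = 29 - 1 = 28$)
$q = \frac{10839}{16456} \approx 0.65867$
$A{\left(p,W{\left(T{\left(-3 \right)} \right)} \right)} - q = 28 - \frac{10839}{16456} = \frac{449929}{16456}$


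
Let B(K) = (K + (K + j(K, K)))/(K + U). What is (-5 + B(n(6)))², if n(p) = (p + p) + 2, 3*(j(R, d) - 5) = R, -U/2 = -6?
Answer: 76729/6084 ≈ 12.612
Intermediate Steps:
U = 12 (U = -2*(-6) = 12)
j(R, d) = 5 + R/3
n(p) = 2 + 2*p (n(p) = 2*p + 2 = 2 + 2*p)
B(K) = (5 + 7*K/3)/(12 + K) (B(K) = (K + (K + (5 + K/3)))/(K + 12) = (K + (5 + 4*K/3))/(12 + K) = (5 + 7*K/3)/(12 + K))
(-5 + B(n(6)))² = (-5 + (15 + 7*(2 + 2*6))/(3*(12 + (2 + 2*6))))² = (-5 + (15 + 7*(2 + 12))/(3*(12 + (2 + 12))))² = (-5 + (15 + 7*14)/(3*(12 + 14)))² = (-5 + (⅓)*(15 + 98)/26)² = (-5 + (⅓)*(1/26)*113)² = (-5 + 113/78)² = (-277/78)² = 76729/6084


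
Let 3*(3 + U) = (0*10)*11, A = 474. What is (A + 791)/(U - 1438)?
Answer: -115/131 ≈ -0.87786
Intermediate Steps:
U = -3 (U = -3 + ((0*10)*11)/3 = -3 + (0*11)/3 = -3 + (⅓)*0 = -3 + 0 = -3)
(A + 791)/(U - 1438) = (474 + 791)/(-3 - 1438) = 1265/(-1441) = 1265*(-1/1441) = -115/131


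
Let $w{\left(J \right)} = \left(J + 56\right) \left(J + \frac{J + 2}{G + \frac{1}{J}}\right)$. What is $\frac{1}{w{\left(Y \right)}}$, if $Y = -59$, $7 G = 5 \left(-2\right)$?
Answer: $\frac{199}{11682} \approx 0.017035$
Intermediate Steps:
$G = - \frac{10}{7}$ ($G = \frac{5 \left(-2\right)}{7} = \frac{1}{7} \left(-10\right) = - \frac{10}{7} \approx -1.4286$)
$w{\left(J \right)} = \left(56 + J\right) \left(J + \frac{2 + J}{- \frac{10}{7} + \frac{1}{J}}\right)$ ($w{\left(J \right)} = \left(J + 56\right) \left(J + \frac{J + 2}{- \frac{10}{7} + \frac{1}{J}}\right) = \left(56 + J\right) \left(J + \frac{2 + J}{- \frac{10}{7} + \frac{1}{J}}\right)$)
$\frac{1}{w{\left(Y \right)}} = \frac{1}{3 \left(-59\right) \frac{1}{-7 + 10 \left(-59\right)} \left(-392 + \left(-59\right)^{2} + 49 \left(-59\right)\right)} = \frac{1}{3 \left(-59\right) \frac{1}{-7 - 590} \left(-392 + 3481 - 2891\right)} = \frac{1}{3 \left(-59\right) \frac{1}{-597} \cdot 198} = \frac{1}{3 \left(-59\right) \left(- \frac{1}{597}\right) 198} = \frac{1}{\frac{11682}{199}} = \frac{199}{11682}$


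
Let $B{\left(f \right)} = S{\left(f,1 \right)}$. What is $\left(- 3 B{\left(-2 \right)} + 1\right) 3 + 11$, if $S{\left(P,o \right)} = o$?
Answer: $5$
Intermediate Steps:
$B{\left(f \right)} = 1$
$\left(- 3 B{\left(-2 \right)} + 1\right) 3 + 11 = \left(\left(-3\right) 1 + 1\right) 3 + 11 = \left(-3 + 1\right) 3 + 11 = \left(-2\right) 3 + 11 = -6 + 11 = 5$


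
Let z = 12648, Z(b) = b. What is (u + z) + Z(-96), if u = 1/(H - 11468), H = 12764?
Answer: 16267393/1296 ≈ 12552.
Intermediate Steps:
u = 1/1296 (u = 1/(12764 - 11468) = 1/1296 ≈ 0.00077160)
(u + z) + Z(-96) = (1/1296 + 12648) - 96 = 16391809/1296 - 96 = 16267393/1296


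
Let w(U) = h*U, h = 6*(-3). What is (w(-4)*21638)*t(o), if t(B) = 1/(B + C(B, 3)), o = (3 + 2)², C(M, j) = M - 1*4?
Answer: 778968/23 ≈ 33868.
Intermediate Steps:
C(M, j) = -4 + M (C(M, j) = M - 4 = -4 + M)
h = -18
w(U) = -18*U
o = 25 (o = 5² = 25)
t(B) = 1/(-4 + 2*B) (t(B) = 1/(B + (-4 + B)) = 1/(-4 + 2*B))
(w(-4)*21638)*t(o) = (-18*(-4)*21638)*(1/(2*(-2 + 25))) = (72*21638)*((½)/23) = 1557936*((½)*(1/23)) = 1557936*(1/46) = 778968/23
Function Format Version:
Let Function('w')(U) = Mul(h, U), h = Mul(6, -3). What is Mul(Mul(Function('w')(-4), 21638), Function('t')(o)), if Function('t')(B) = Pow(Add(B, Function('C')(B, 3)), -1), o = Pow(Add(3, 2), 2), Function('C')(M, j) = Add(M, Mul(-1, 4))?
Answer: Rational(778968, 23) ≈ 33868.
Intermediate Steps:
Function('C')(M, j) = Add(-4, M) (Function('C')(M, j) = Add(M, -4) = Add(-4, M))
h = -18
Function('w')(U) = Mul(-18, U)
o = 25 (o = Pow(5, 2) = 25)
Function('t')(B) = Pow(Add(-4, Mul(2, B)), -1) (Function('t')(B) = Pow(Add(B, Add(-4, B)), -1) = Pow(Add(-4, Mul(2, B)), -1))
Mul(Mul(Function('w')(-4), 21638), Function('t')(o)) = Mul(Mul(Mul(-18, -4), 21638), Mul(Rational(1, 2), Pow(Add(-2, 25), -1))) = Mul(Mul(72, 21638), Mul(Rational(1, 2), Pow(23, -1))) = Mul(1557936, Mul(Rational(1, 2), Rational(1, 23))) = Mul(1557936, Rational(1, 46)) = Rational(778968, 23)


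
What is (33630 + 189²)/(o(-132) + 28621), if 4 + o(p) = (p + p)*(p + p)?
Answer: 23117/32771 ≈ 0.70541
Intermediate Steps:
o(p) = -4 + 4*p² (o(p) = -4 + (p + p)*(p + p) = -4 + (2*p)*(2*p) = -4 + 4*p²)
(33630 + 189²)/(o(-132) + 28621) = (33630 + 189²)/((-4 + 4*(-132)²) + 28621) = (33630 + 35721)/((-4 + 4*17424) + 28621) = 69351/((-4 + 69696) + 28621) = 69351/(69692 + 28621) = 69351/98313 = 69351*(1/98313) = 23117/32771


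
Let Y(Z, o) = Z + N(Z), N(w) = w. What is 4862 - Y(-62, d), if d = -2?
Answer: 4986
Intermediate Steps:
Y(Z, o) = 2*Z (Y(Z, o) = Z + Z = 2*Z)
4862 - Y(-62, d) = 4862 - 2*(-62) = 4862 - 1*(-124) = 4862 + 124 = 4986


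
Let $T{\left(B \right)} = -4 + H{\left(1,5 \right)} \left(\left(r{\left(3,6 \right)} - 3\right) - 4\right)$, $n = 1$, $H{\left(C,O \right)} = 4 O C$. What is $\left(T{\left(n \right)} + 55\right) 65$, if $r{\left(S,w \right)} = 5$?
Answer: $715$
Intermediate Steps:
$H{\left(C,O \right)} = 4 C O$
$T{\left(B \right)} = -44$ ($T{\left(B \right)} = -4 + 4 \cdot 1 \cdot 5 \left(\left(5 - 3\right) - 4\right) = -4 + 20 \left(\left(5 - 3\right) - 4\right) = -4 + 20 \left(2 - 4\right) = -4 + 20 \left(-2\right) = -4 - 40 = -44$)
$\left(T{\left(n \right)} + 55\right) 65 = \left(-44 + 55\right) 65 = 11 \cdot 65 = 715$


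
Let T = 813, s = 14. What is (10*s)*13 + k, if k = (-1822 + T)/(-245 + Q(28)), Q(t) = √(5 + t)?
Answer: 109432645/59992 + 1009*√33/59992 ≈ 1824.2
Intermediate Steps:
k = -1009/(-245 + √33) (k = (-1822 + 813)/(-245 + √(5 + 28)) = -1009/(-245 + √33) ≈ 4.2172)
(10*s)*13 + k = (10*14)*13 + (247205/59992 + 1009*√33/59992) = 140*13 + (247205/59992 + 1009*√33/59992) = 1820 + (247205/59992 + 1009*√33/59992) = 109432645/59992 + 1009*√33/59992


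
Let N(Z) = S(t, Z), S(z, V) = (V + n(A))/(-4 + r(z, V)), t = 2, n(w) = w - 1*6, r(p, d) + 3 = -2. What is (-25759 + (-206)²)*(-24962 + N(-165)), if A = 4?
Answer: -415981823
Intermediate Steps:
r(p, d) = -5 (r(p, d) = -3 - 2 = -5)
n(w) = -6 + w (n(w) = w - 6 = -6 + w)
S(z, V) = 2/9 - V/9 (S(z, V) = (V + (-6 + 4))/(-4 - 5) = (V - 2)/(-9) = (-2 + V)*(-⅑) = 2/9 - V/9)
N(Z) = 2/9 - Z/9
(-25759 + (-206)²)*(-24962 + N(-165)) = (-25759 + (-206)²)*(-24962 + (2/9 - ⅑*(-165))) = (-25759 + 42436)*(-24962 + (2/9 + 55/3)) = 16677*(-24962 + 167/9) = 16677*(-224491/9) = -415981823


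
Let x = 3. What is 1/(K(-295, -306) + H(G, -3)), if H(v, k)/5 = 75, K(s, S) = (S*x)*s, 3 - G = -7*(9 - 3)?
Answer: 1/271185 ≈ 3.6875e-6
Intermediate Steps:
G = 45 (G = 3 - (-7)*(9 - 3) = 3 - (-7)*6 = 3 - 1*(-42) = 3 + 42 = 45)
K(s, S) = 3*S*s (K(s, S) = (S*3)*s = (3*S)*s = 3*S*s)
H(v, k) = 375 (H(v, k) = 5*75 = 375)
1/(K(-295, -306) + H(G, -3)) = 1/(3*(-306)*(-295) + 375) = 1/(270810 + 375) = 1/271185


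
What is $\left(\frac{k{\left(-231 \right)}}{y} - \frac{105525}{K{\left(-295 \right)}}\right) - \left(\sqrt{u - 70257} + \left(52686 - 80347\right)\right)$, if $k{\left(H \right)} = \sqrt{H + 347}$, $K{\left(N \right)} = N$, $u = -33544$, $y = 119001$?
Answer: $\frac{1653104}{59} + \frac{2 \sqrt{29}}{119001} - i \sqrt{103801} \approx 28019.0 - 322.18 i$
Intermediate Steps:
$k{\left(H \right)} = \sqrt{347 + H}$
$\left(\frac{k{\left(-231 \right)}}{y} - \frac{105525}{K{\left(-295 \right)}}\right) - \left(\sqrt{u - 70257} + \left(52686 - 80347\right)\right) = \left(\frac{\sqrt{347 - 231}}{119001} - \frac{105525}{-295}\right) - \left(\sqrt{-33544 - 70257} + \left(52686 - 80347\right)\right) = \left(\sqrt{116} \cdot \frac{1}{119001} - - \frac{21105}{59}\right) - \left(\sqrt{-103801} - 27661\right) = \left(2 \sqrt{29} \cdot \frac{1}{119001} + \frac{21105}{59}\right) - \left(i \sqrt{103801} - 27661\right) = \left(\frac{2 \sqrt{29}}{119001} + \frac{21105}{59}\right) - \left(-27661 + i \sqrt{103801}\right) = \left(\frac{21105}{59} + \frac{2 \sqrt{29}}{119001}\right) + \left(27661 - i \sqrt{103801}\right) = \frac{1653104}{59} + \frac{2 \sqrt{29}}{119001} - i \sqrt{103801}$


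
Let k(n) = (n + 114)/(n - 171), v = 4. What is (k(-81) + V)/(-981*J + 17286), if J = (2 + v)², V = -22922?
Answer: 1925459/1514520 ≈ 1.2713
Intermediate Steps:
k(n) = (114 + n)/(-171 + n)
J = 36 (J = (2 + 4)² = 6² = 36)
(k(-81) + V)/(-981*J + 17286) = ((114 - 81)/(-171 - 81) - 22922)/(-981*36 + 17286) = (33/(-252) - 22922)/(-35316 + 17286) = (-1/252*33 - 22922)/(-18030) = (-11/84 - 22922)*(-1/18030) = -1925459/84*(-1/18030) = 1925459/1514520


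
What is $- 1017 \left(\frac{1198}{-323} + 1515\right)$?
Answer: $- \frac{496445499}{323} \approx -1.537 \cdot 10^{6}$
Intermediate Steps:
$- 1017 \left(\frac{1198}{-323} + 1515\right) = - 1017 \left(1198 \left(- \frac{1}{323}\right) + 1515\right) = - 1017 \left(- \frac{1198}{323} + 1515\right) = \left(-1017\right) \frac{488147}{323} = - \frac{496445499}{323}$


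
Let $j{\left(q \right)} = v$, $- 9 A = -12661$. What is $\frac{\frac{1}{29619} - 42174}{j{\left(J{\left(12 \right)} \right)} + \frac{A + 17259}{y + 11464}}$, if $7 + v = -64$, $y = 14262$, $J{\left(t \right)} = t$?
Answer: $\frac{16067838381415}{26773802151} \approx 600.13$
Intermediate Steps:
$A = \frac{12661}{9}$ ($A = \left(- \frac{1}{9}\right) \left(-12661\right) = \frac{12661}{9} \approx 1406.8$)
$v = -71$ ($v = -7 - 64 = -71$)
$j{\left(q \right)} = -71$
$\frac{\frac{1}{29619} - 42174}{j{\left(J{\left(12 \right)} \right)} + \frac{A + 17259}{y + 11464}} = \frac{\frac{1}{29619} - 42174}{-71 + \frac{\frac{12661}{9} + 17259}{14262 + 11464}} = \frac{\frac{1}{29619} - 42174}{-71 + \frac{167992}{9 \cdot 25726}} = - \frac{1249151705}{29619 \left(-71 + \frac{167992}{9} \cdot \frac{1}{25726}\right)} = - \frac{1249151705}{29619 \left(-71 + \frac{83996}{115767}\right)} = - \frac{1249151705}{29619 \left(- \frac{8135461}{115767}\right)} = \left(- \frac{1249151705}{29619}\right) \left(- \frac{115767}{8135461}\right) = \frac{16067838381415}{26773802151}$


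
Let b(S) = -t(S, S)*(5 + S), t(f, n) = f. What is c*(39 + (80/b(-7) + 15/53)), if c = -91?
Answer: -161902/53 ≈ -3054.8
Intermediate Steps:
b(S) = -S*(5 + S)
c*(39 + (80/b(-7) + 15/53)) = -91*(39 + (80/((-1*(-7)*(5 - 7))) + 15/53)) = -91*(39 + (80/((-1*(-7)*(-2))) + 15*(1/53))) = -91*(39 + (80/(-14) + 15/53)) = -91*(39 + (80*(-1/14) + 15/53)) = -91*(39 + (-40/7 + 15/53)) = -91*(39 - 2015/371) = -91*12454/371 = -161902/53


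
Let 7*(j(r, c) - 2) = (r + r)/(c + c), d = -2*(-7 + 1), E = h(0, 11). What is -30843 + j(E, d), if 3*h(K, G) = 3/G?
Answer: -28497083/924 ≈ -30841.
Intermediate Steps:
h(K, G) = 1/G (h(K, G) = (3/G)/3 = 1/G)
E = 1/11 ≈ 0.090909
d = 12 (d = -2*(-6) = 12)
j(r, c) = 2 + r/(7*c) (j(r, c) = 2 + ((r + r)/(c + c))/7 = 2 + ((2*r)/((2*c)))/7 = 2 + ((2*r)*(1/(2*c)))/7 = 2 + (r/c)/7 = 2 + r/(7*c))
-30843 + j(E, d) = -30843 + (2 + (1/7)*(1/11)/12) = -30843 + (2 + (1/7)*(1/11)*(1/12)) = -30843 + (2 + 1/924) = -30843 + 1849/924 = -28497083/924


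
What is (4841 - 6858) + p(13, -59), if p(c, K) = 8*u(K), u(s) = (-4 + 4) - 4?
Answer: -2049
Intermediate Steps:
u(s) = -4 (u(s) = 0 - 4 = -4)
p(c, K) = -32 (p(c, K) = 8*(-4) = -32)
(4841 - 6858) + p(13, -59) = (4841 - 6858) - 32 = -2017 - 32 = -2049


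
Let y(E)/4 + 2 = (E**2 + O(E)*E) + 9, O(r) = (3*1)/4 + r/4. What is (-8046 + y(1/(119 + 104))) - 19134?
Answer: -1350241134/49729 ≈ -27152.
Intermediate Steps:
O(r) = 3/4 + r/4 (O(r) = 3*(1/4) + r*(1/4) = 3/4 + r/4)
y(E) = 28 + 4*E**2 + 4*E*(3/4 + E/4) (y(E) = -8 + 4*((E**2 + (3/4 + E/4)*E) + 9) = -8 + 4*((E**2 + E*(3/4 + E/4)) + 9) = -8 + 4*(9 + E**2 + E*(3/4 + E/4)) = -8 + (36 + 4*E**2 + 4*E*(3/4 + E/4)) = 28 + 4*E**2 + 4*E*(3/4 + E/4))
(-8046 + y(1/(119 + 104))) - 19134 = (-8046 + (28 + 3/(119 + 104) + 5*(1/(119 + 104))**2)) - 19134 = (-8046 + (28 + 3/223 + 5*(1/223)**2)) - 19134 = (-8046 + (28 + 3*(1/223) + 5*(1/223)**2)) - 19134 = (-8046 + (28 + 3/223 + 5*(1/49729))) - 19134 = (-8046 + (28 + 3/223 + 5/49729)) - 19134 = (-8046 + 1393086/49729) - 19134 = -398726448/49729 - 19134 = -1350241134/49729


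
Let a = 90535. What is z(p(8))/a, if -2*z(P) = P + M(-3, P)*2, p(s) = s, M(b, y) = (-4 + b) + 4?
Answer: -1/90535 ≈ -1.1045e-5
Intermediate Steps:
M(b, y) = b
z(P) = 3 - P/2 (z(P) = -(P - 3*2)/2 = -(P - 6)/2 = -(-6 + P)/2 = 3 - P/2)
z(p(8))/a = (3 - ½*8)/90535 = (3 - 4)*(1/90535) = -1*1/90535 = -1/90535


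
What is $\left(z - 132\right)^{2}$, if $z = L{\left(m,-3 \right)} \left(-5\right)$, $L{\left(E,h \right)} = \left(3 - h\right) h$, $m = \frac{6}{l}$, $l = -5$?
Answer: $1764$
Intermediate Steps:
$m = - \frac{6}{5}$ ($m = \frac{6}{-5} = 6 \left(- \frac{1}{5}\right) = - \frac{6}{5} \approx -1.2$)
$L{\left(E,h \right)} = h \left(3 - h\right)$
$z = 90$ ($z = - 3 \left(3 - -3\right) \left(-5\right) = - 3 \left(3 + 3\right) \left(-5\right) = \left(-3\right) 6 \left(-5\right) = \left(-18\right) \left(-5\right) = 90$)
$\left(z - 132\right)^{2} = \left(90 - 132\right)^{2} = \left(-42\right)^{2} = 1764$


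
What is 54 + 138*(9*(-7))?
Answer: -8640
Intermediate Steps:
54 + 138*(9*(-7)) = 54 + 138*(-63) = 54 - 8694 = -8640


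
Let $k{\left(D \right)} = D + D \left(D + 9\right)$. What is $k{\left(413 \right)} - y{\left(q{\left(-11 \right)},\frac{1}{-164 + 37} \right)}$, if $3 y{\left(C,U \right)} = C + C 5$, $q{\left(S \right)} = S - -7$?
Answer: $174707$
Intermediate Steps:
$q{\left(S \right)} = 7 + S$ ($q{\left(S \right)} = S + 7 = 7 + S$)
$y{\left(C,U \right)} = 2 C$ ($y{\left(C,U \right)} = \frac{C + C 5}{3} = \frac{C + 5 C}{3} = \frac{6 C}{3} = 2 C$)
$k{\left(D \right)} = D + D \left(9 + D\right)$
$k{\left(413 \right)} - y{\left(q{\left(-11 \right)},\frac{1}{-164 + 37} \right)} = 413 \left(10 + 413\right) - 2 \left(7 - 11\right) = 413 \cdot 423 - 2 \left(-4\right) = 174699 - -8 = 174699 + 8 = 174707$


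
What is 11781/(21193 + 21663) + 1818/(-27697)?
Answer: 22580559/107907512 ≈ 0.20926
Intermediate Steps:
11781/(21193 + 21663) + 1818/(-27697) = 11781/42856 + 1818*(-1/27697) = 11781*(1/42856) - 1818/27697 = 1071/3896 - 1818/27697 = 22580559/107907512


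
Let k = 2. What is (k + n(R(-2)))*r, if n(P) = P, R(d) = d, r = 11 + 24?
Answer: 0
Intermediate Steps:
r = 35
(k + n(R(-2)))*r = (2 - 2)*35 = 0*35 = 0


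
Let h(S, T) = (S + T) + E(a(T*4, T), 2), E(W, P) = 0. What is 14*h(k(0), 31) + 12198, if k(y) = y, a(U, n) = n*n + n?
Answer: 12632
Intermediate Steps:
a(U, n) = n + n² (a(U, n) = n² + n = n + n²)
h(S, T) = S + T (h(S, T) = (S + T) + 0 = S + T)
14*h(k(0), 31) + 12198 = 14*(0 + 31) + 12198 = 14*31 + 12198 = 434 + 12198 = 12632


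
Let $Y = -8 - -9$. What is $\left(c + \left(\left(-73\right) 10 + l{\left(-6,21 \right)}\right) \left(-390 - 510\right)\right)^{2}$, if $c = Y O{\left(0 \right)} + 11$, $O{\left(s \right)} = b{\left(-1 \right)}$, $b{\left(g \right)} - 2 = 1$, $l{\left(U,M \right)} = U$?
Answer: $438792307396$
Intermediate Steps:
$b{\left(g \right)} = 3$ ($b{\left(g \right)} = 2 + 1 = 3$)
$Y = 1$ ($Y = -8 + 9 = 1$)
$O{\left(s \right)} = 3$
$c = 14$ ($c = 1 \cdot 3 + 11 = 3 + 11 = 14$)
$\left(c + \left(\left(-73\right) 10 + l{\left(-6,21 \right)}\right) \left(-390 - 510\right)\right)^{2} = \left(14 + \left(\left(-73\right) 10 - 6\right) \left(-390 - 510\right)\right)^{2} = \left(14 + \left(-730 - 6\right) \left(-900\right)\right)^{2} = \left(14 - -662400\right)^{2} = \left(14 + 662400\right)^{2} = 662414^{2} = 438792307396$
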